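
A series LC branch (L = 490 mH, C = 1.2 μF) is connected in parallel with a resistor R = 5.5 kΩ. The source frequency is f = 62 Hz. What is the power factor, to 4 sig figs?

0.3339

ω = 2πf = 389.6 rad/s
X_L = ωL = 190.9 Ω
X_C = 1/(ωC) = 2139 Ω
Branch 1: Z₁ = R = 5500 Ω
Branch 2 (series LC): Z₂ = j(X_L − X_C) = −j1948 Ω
Parallel: Z = Z₁Z₂/(Z₁+Z₂), |Z| = 1836 Ω, ∠Z = -70.49°
cos φ = cos(-70.49°) = 0.3339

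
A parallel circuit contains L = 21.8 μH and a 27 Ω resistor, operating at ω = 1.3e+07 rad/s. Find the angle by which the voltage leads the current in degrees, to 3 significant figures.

5.44°

X_L = ωL = 283 Ω
Parallel: admittances add. Y = 1/R + 1/(jωL)
Y = (0.0370 − j0.00353) S
|Y| = 0.0372 S → |Z| = 1/|Y| = 26.9 Ω, ∠Z = −∠Y = 5.44°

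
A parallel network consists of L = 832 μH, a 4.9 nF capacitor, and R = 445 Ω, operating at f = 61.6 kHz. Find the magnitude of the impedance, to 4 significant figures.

391.9 Ω

ω = 2πf = 387000 rad/s
X_L = ωL = 322.0 Ω
X_C = 1/(ωC) = 527.3 Ω
Parallel: admittances add. Y = 1/R + 1/(jωL) + jωC
Y = (0.002247 − j0.001209) S
|Y| = 0.002552 S → |Z| = 1/|Y| = 391.9 Ω, ∠Z = −∠Y = 28.28°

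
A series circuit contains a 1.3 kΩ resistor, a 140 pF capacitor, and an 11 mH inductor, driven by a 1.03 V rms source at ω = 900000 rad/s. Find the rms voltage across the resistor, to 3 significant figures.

X_L = ωL = 9900 Ω
X_C = 1/(ωC) = 7940 Ω
Net reactance X = X_L − X_C = 1960 Ω
Z = 1300 + j1960 Ω
|Z| = √(1300² + 1960²) = 2350 Ω
I = V/|Z| = 437 μA
V_R = I·|Z_R| = 0.000437 × 1300 = 0.569 V

0.569 V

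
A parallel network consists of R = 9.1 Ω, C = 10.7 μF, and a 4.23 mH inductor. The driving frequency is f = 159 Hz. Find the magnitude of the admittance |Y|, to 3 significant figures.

251 mS

ω = 2πf = 999.0 rad/s
X_L = ωL = 4.23 Ω
X_C = 1/(ωC) = 93.5 Ω
Parallel: admittances add. Y = 1/R + 1/(jωL) + jωC
Y = (0.110 − j0.226) S
|Y| = 0.251 S → |Z| = 1/|Y| = 3.98 Ω, ∠Z = −∠Y = 64.1°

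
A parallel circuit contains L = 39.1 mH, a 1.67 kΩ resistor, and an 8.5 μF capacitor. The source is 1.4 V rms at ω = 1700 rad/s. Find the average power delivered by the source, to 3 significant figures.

X_L = ωL = 66.5 Ω
X_C = 1/(ωC) = 69.2 Ω
Parallel: admittances add. Y = 1/R + 1/(jωL) + jωC
Y = (0.000599 − j0.000594) S
|Y| = 0.000844 S → |Z| = 1/|Y| = 1190 Ω, ∠Z = −∠Y = 44.8°
I = V/|Z| = 1.18 mA
P = VI cos φ = 1.4 × 0.00118 × cos(44.8°) = 1.17 mW

1.17 mW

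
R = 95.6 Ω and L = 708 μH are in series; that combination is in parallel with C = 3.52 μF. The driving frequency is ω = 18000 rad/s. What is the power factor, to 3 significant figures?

0.164

X_L = ωL = 12.7 Ω
X_C = 1/(ωC) = 15.8 Ω
Branch 1 (R+jX_L): Z₁ = 95.6 + j12.7 Ω, |Z₁| = 96.4 Ω
Branch 2 (−jX_C): Z₂ = −j15.8 Ω
Parallel: Z = Z₁Z₂/(Z₁+Z₂), |Z| = 15.9 Ω, ∠Z = -80.6°
cos φ = cos(-80.6°) = 0.164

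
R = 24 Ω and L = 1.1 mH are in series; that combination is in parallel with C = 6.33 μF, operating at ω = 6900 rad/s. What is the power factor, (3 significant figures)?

0.767

X_L = ωL = 7.59 Ω
X_C = 1/(ωC) = 22.9 Ω
Branch 1 (R+jX_L): Z₁ = 24.0 + j7.59 Ω, |Z₁| = 25.2 Ω
Branch 2 (−jX_C): Z₂ = −j22.9 Ω
Parallel: Z = Z₁Z₂/(Z₁+Z₂), |Z| = 20.2 Ω, ∠Z = -39.9°
cos φ = cos(-39.9°) = 0.767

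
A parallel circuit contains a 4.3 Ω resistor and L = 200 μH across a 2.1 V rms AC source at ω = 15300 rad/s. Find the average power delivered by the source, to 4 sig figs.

X_L = ωL = 3.060 Ω
Parallel: admittances add. Y = 1/R + 1/(jωL)
Y = (0.2326 − j0.3268) S
|Y| = 0.4011 S → |Z| = 1/|Y| = 2.493 Ω, ∠Z = −∠Y = 54.56°
I = V/|Z| = 842.3 mA
P = VI cos φ = 2.1 × 0.8423 × cos(54.56°) = 1.026 W

1.026 W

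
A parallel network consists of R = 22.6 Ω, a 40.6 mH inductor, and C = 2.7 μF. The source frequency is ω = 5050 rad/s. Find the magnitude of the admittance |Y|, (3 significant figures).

45.1 mS

X_L = ωL = 205 Ω
X_C = 1/(ωC) = 73.3 Ω
Parallel: admittances add. Y = 1/R + 1/(jωL) + jωC
Y = (0.0442 + j0.00876) S
|Y| = 0.0451 S → |Z| = 1/|Y| = 22.2 Ω, ∠Z = −∠Y = -11.2°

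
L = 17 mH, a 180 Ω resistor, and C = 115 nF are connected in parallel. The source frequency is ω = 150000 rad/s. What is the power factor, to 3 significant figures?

X_L = ωL = 2550 Ω
X_C = 1/(ωC) = 58.0 Ω
Parallel: admittances add. Y = 1/R + 1/(jωL) + jωC
Y = (0.00556 + j0.0169) S
|Y| = 0.0177 S → |Z| = 1/|Y| = 56.3 Ω, ∠Z = −∠Y = -71.8°
cos φ = cos(-71.8°) = 0.313

0.313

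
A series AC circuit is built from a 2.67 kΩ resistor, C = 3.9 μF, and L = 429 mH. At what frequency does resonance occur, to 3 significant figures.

123 Hz

ω₀ = 1/√(LC) = 1/√(0.429 × 3.9e-06) = 773.1 rad/s
f₀ = ω₀/(2π) = 123 Hz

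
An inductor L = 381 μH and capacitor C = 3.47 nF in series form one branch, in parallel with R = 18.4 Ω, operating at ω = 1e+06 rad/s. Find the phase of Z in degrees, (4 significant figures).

11.21°

X_L = ωL = 381.0 Ω
X_C = 1/(ωC) = 288.2 Ω
Branch 1: Z₁ = R = 18.40 Ω
Branch 2 (series LC): Z₂ = j(X_L − X_C) = j92.82 Ω
Parallel: Z = Z₁Z₂/(Z₁+Z₂), |Z| = 18.05 Ω, ∠Z = 11.21°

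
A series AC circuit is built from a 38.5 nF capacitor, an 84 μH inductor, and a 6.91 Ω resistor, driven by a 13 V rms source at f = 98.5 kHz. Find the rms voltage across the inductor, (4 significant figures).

ω = 2πf = 618900 rad/s
X_L = ωL = 51.99 Ω
X_C = 1/(ωC) = 41.97 Ω
Net reactance X = X_L − X_C = 10.02 Ω
Z = 6.910 + j10.02 Ω
|Z| = √(6.910² + 10.02²) = 12.17 Ω
I = V/|Z| = 1.068 A
V_L = I·|Z_L| = 1.068 × 51.99 = 55.53 V

55.53 V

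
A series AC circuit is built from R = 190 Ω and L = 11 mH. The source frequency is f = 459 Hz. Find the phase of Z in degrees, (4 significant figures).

9.479°

ω = 2πf = 2884 rad/s
X_L = ωL = 31.72 Ω
Z = 190.0 + j31.72 Ω
|Z| = √(190.0² + 31.72²) = 192.6 Ω
∠Z = arctan(31.72/190.0) = 9.479°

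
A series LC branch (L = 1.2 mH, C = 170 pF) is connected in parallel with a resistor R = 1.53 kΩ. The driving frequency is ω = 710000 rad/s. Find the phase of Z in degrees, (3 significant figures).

X_L = ωL = 852 Ω
X_C = 1/(ωC) = 8290 Ω
Branch 1: Z₁ = R = 1530 Ω
Branch 2 (series LC): Z₂ = j(X_L − X_C) = −j7430 Ω
Parallel: Z = Z₁Z₂/(Z₁+Z₂), |Z| = 1500 Ω, ∠Z = -11.6°

-11.6°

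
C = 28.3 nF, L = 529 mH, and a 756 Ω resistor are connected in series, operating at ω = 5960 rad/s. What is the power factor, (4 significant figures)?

X_L = ωL = 3153 Ω
X_C = 1/(ωC) = 5929 Ω
Net reactance X = X_L − X_C = -2776 Ω
Z = 756.0 − j2776 Ω
|Z| = √(756.0² + 2776²) = 2877 Ω
∠Z = arctan(-2776/756.0) = -74.77°
cos φ = cos(-74.77°) = 0.2628

0.2628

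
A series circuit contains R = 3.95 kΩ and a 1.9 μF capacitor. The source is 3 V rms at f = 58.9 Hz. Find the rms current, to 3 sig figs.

ω = 2πf = 370.1 rad/s
X_C = 1/(ωC) = 1420 Ω
Z = 3950 − j1420 Ω
|Z| = √(3950² + 1420²) = 4200 Ω
I = V/|Z| = 3/4200 = 715 μA

715 μA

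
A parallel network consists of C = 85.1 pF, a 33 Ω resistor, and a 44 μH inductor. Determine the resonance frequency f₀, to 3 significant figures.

2.60 MHz

ω₀ = 1/√(LC) = 1/√(4.4e-05 × 8.51e-11) = 1.634e+07 rad/s
f₀ = ω₀/(2π) = 2.60 MHz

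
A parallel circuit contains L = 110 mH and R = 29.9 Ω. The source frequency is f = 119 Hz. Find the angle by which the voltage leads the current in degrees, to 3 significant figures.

ω = 2πf = 747.7 rad/s
X_L = ωL = 82.2 Ω
Parallel: admittances add. Y = 1/R + 1/(jωL)
Y = (0.0334 − j0.0122) S
|Y| = 0.0356 S → |Z| = 1/|Y| = 28.1 Ω, ∠Z = −∠Y = 20.0°

20.0°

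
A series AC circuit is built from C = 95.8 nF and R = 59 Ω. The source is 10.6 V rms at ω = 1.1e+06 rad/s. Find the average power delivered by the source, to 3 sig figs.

X_C = 1/(ωC) = 9.49 Ω
Z = 59.0 − j9.49 Ω
|Z| = √(59.0² + 9.49²) = 59.8 Ω
∠Z = arctan(-9.49/59.0) = -9.14°
I = V/|Z| = 177 mA
P = VI cos φ = 10.6 × 0.177 × cos(-9.14°) = 1.86 W

1.86 W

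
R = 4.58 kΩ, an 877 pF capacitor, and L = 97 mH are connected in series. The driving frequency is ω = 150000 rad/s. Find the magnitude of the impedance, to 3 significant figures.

X_L = ωL = 14600 Ω
X_C = 1/(ωC) = 7600 Ω
Net reactance X = X_L − X_C = 6950 Ω
Z = 4580 + j6950 Ω
|Z| = √(4580² + 6950²) = 8320 Ω

8320 Ω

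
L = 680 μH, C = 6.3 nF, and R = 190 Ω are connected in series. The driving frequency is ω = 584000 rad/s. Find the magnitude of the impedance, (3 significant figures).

X_L = ωL = 397 Ω
X_C = 1/(ωC) = 272 Ω
Net reactance X = X_L − X_C = 125 Ω
Z = 190 + j125 Ω
|Z| = √(190² + 125²) = 228 Ω

228 Ω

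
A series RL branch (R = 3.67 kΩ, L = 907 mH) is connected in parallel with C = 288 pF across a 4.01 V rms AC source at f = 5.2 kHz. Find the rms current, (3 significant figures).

ω = 2πf = 32670 rad/s
X_L = ωL = 29600 Ω
X_C = 1/(ωC) = 106000 Ω
Branch 1 (R+jX_L): Z₁ = 3670 + j29600 Ω, |Z₁| = 29900 Ω
Branch 2 (−jX_C): Z₂ = −j106000 Ω
Parallel: Z = Z₁Z₂/(Z₁+Z₂), |Z| = 41400 Ω, ∠Z = 80.2°
I = V/|Z| = 4.01/41400 = 97.0 μA

97.0 μA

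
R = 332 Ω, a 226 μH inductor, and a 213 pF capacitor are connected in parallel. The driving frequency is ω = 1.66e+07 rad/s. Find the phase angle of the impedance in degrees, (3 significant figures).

-47.3°

X_L = ωL = 3750 Ω
X_C = 1/(ωC) = 283 Ω
Parallel: admittances add. Y = 1/R + 1/(jωL) + jωC
Y = (0.00301 + j0.00327) S
|Y| = 0.00445 S → |Z| = 1/|Y| = 225 Ω, ∠Z = −∠Y = -47.3°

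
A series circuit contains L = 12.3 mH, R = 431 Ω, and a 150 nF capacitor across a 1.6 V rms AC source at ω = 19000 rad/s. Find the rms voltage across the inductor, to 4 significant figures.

X_L = ωL = 233.7 Ω
X_C = 1/(ωC) = 350.9 Ω
Net reactance X = X_L − X_C = -117.2 Ω
Z = 431.0 − j117.2 Ω
|Z| = √(431.0² + 117.2²) = 446.6 Ω
I = V/|Z| = 3.582 mA
V_L = I·|Z_L| = 0.003582 × 233.7 = 0.8372 V

0.8372 V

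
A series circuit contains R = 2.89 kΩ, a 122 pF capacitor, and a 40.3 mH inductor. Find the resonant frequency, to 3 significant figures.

ω₀ = 1/√(LC) = 1/√(0.0403 × 1.22e-10) = 451000 rad/s
f₀ = ω₀/(2π) = 71.8 kHz

71.8 kHz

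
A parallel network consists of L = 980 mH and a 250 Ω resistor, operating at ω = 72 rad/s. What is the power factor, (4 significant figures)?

0.2716

X_L = ωL = 70.56 Ω
Parallel: admittances add. Y = 1/R + 1/(jωL)
Y = (0.004000 − j0.01417) S
|Y| = 0.01473 S → |Z| = 1/|Y| = 67.91 Ω, ∠Z = −∠Y = 74.24°
cos φ = cos(74.24°) = 0.2716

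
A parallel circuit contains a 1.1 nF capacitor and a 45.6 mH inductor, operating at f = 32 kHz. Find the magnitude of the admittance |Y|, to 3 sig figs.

112 μS

ω = 2πf = 201100 rad/s
X_L = ωL = 9170 Ω
X_C = 1/(ωC) = 4520 Ω
Parallel: admittances add. Y = 1/(jωL) + jωC
Y = (0 + j0.000112) S
|Y| = 0.000112 S → |Z| = 1/|Y| = 8920 Ω, ∠Z = −∠Y = -90.0°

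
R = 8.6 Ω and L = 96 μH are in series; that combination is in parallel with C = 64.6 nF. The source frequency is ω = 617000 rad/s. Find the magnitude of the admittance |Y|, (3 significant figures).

23.4 mS

X_L = ωL = 59.2 Ω
X_C = 1/(ωC) = 25.1 Ω
Branch 1 (R+jX_L): Z₁ = 8.60 + j59.2 Ω, |Z₁| = 59.9 Ω
Branch 2 (−jX_C): Z₂ = −j25.1 Ω
Parallel: Z = Z₁Z₂/(Z₁+Z₂), |Z| = 42.6 Ω, ∠Z = -84.1°
|Y| = 1/|Z| = 23.4 mS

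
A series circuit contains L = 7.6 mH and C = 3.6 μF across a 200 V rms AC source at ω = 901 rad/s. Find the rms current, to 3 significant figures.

X_L = ωL = 6.85 Ω
X_C = 1/(ωC) = 308 Ω
Net reactance X = X_L − X_C = -301 Ω
Z = − j301 Ω
|Z| = √(0² + 301²) = 301 Ω
I = V/|Z| = 200/301 = 663 mA

663 mA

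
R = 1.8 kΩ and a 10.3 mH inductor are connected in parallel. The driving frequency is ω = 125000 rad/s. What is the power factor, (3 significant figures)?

0.582

X_L = ωL = 1290 Ω
Parallel: admittances add. Y = 1/R + 1/(jωL)
Y = (0.000556 − j0.000777) S
|Y| = 0.000955 S → |Z| = 1/|Y| = 1050 Ω, ∠Z = −∠Y = 54.4°
cos φ = cos(54.4°) = 0.582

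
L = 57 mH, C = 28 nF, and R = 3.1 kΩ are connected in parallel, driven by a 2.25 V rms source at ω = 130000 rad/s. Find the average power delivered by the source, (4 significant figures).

X_L = ωL = 7410 Ω
X_C = 1/(ωC) = 274.7 Ω
Parallel: admittances add. Y = 1/R + 1/(jωL) + jωC
Y = (0.0003226 + j0.003505) S
|Y| = 0.003520 S → |Z| = 1/|Y| = 284.1 Ω, ∠Z = −∠Y = -84.74°
I = V/|Z| = 7.920 mA
P = VI cos φ = 2.25 × 0.007920 × cos(-84.74°) = 1.633 mW

1.633 mW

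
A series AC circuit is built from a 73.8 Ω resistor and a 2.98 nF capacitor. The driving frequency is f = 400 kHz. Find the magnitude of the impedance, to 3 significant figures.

ω = 2πf = 2.513e+06 rad/s
X_C = 1/(ωC) = 134 Ω
Z = 73.8 − j134 Ω
|Z| = √(73.8² + 134²) = 153 Ω

153 Ω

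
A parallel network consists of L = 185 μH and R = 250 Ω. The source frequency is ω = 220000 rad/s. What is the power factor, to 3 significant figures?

0.161

X_L = ωL = 40.7 Ω
Parallel: admittances add. Y = 1/R + 1/(jωL)
Y = (0.00400 − j0.0246) S
|Y| = 0.0249 S → |Z| = 1/|Y| = 40.2 Ω, ∠Z = −∠Y = 80.8°
cos φ = cos(80.8°) = 0.161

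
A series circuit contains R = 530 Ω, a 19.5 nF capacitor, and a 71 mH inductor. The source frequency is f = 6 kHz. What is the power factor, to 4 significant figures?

0.3735

ω = 2πf = 37700 rad/s
X_L = ωL = 2677 Ω
X_C = 1/(ωC) = 1360 Ω
Net reactance X = X_L − X_C = 1316 Ω
Z = 530.0 + j1316 Ω
|Z| = √(530.0² + 1316²) = 1419 Ω
∠Z = arctan(1316/530.0) = 68.07°
cos φ = cos(68.07°) = 0.3735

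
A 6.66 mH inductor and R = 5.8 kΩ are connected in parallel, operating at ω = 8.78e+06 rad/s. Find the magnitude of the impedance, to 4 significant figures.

X_L = ωL = 58470 Ω
Parallel: admittances add. Y = 1/R + 1/(jωL)
Y = (0.0001724 − j1.71e-05) S
|Y| = 0.0001733 S → |Z| = 1/|Y| = 5772 Ω, ∠Z = −∠Y = 5.665°

5772 Ω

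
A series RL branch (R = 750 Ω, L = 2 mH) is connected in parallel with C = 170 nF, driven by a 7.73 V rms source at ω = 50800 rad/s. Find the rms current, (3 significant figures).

66.2 mA

X_L = ωL = 102 Ω
X_C = 1/(ωC) = 116 Ω
Branch 1 (R+jX_L): Z₁ = 750 + j102 Ω, |Z₁| = 757 Ω
Branch 2 (−jX_C): Z₂ = −j116 Ω
Parallel: Z = Z₁Z₂/(Z₁+Z₂), |Z| = 117 Ω, ∠Z = -81.2°
I = V/|Z| = 7.73/117 = 66.2 mA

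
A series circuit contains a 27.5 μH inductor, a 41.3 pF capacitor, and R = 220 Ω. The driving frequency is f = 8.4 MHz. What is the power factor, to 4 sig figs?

0.2164

ω = 2πf = 5.278e+07 rad/s
X_L = ωL = 1451 Ω
X_C = 1/(ωC) = 458.8 Ω
Net reactance X = X_L − X_C = 992.7 Ω
Z = 220.0 + j992.7 Ω
|Z| = √(220.0² + 992.7²) = 1017 Ω
∠Z = arctan(992.7/220.0) = 77.50°
cos φ = cos(77.50°) = 0.2164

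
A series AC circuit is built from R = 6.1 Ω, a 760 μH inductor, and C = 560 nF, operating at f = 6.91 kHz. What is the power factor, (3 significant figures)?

0.600

ω = 2πf = 43420 rad/s
X_L = ωL = 33.0 Ω
X_C = 1/(ωC) = 41.1 Ω
Net reactance X = X_L − X_C = -8.13 Ω
Z = 6.10 − j8.13 Ω
|Z| = √(6.10² + 8.13²) = 10.2 Ω
∠Z = arctan(-8.13/6.10) = -53.1°
cos φ = cos(-53.1°) = 0.600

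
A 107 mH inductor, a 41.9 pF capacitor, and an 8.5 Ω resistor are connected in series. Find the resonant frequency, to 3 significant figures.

ω₀ = 1/√(LC) = 1/√(0.107 × 4.19e-11) = 472300 rad/s
f₀ = ω₀/(2π) = 75.2 kHz

75.2 kHz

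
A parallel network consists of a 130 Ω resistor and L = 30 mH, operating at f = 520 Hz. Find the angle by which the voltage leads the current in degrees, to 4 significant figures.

ω = 2πf = 3267 rad/s
X_L = ωL = 98.02 Ω
Parallel: admittances add. Y = 1/R + 1/(jωL)
Y = (0.007692 − j0.01020) S
|Y| = 0.01278 S → |Z| = 1/|Y| = 78.26 Ω, ∠Z = −∠Y = 52.98°

52.98°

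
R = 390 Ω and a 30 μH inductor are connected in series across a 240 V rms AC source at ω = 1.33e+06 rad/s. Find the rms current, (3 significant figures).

612 mA

X_L = ωL = 39.9 Ω
Z = 390 + j39.9 Ω
|Z| = √(390² + 39.9²) = 392 Ω
I = V/|Z| = 240/392 = 612 mA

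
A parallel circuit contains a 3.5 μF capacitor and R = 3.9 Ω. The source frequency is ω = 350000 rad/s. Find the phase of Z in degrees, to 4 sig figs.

-78.18°

X_C = 1/(ωC) = 0.8163 Ω
Parallel: admittances add. Y = 1/R + jωC
Y = (0.2564 + j1.225) S
|Y| = 1.252 S → |Z| = 1/|Y| = 0.7990 Ω, ∠Z = −∠Y = -78.18°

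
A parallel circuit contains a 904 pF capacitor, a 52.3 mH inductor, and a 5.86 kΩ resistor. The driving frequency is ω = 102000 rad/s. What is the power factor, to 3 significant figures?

0.873

X_L = ωL = 5330 Ω
X_C = 1/(ωC) = 10800 Ω
Parallel: admittances add. Y = 1/R + 1/(jωL) + jωC
Y = (0.000171 − j9.52e-05) S
|Y| = 0.000195 S → |Z| = 1/|Y| = 5120 Ω, ∠Z = −∠Y = 29.2°
cos φ = cos(29.2°) = 0.873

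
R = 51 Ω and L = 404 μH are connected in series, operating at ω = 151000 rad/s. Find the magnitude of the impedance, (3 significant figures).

79.5 Ω

X_L = ωL = 61.0 Ω
Z = 51.0 + j61.0 Ω
|Z| = √(51.0² + 61.0²) = 79.5 Ω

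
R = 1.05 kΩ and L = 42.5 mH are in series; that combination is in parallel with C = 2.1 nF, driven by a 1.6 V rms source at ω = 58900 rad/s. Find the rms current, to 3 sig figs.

X_L = ωL = 2500 Ω
X_C = 1/(ωC) = 8080 Ω
Branch 1 (R+jX_L): Z₁ = 1050 + j2500 Ω, |Z₁| = 2710 Ω
Branch 2 (−jX_C): Z₂ = −j8080 Ω
Parallel: Z = Z₁Z₂/(Z₁+Z₂), |Z| = 3860 Ω, ∠Z = 56.6°
I = V/|Z| = 1.6/3860 = 414 μA

414 μA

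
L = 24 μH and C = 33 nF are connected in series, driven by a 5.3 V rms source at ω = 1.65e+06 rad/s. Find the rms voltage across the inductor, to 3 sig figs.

9.88 V

X_L = ωL = 39.6 Ω
X_C = 1/(ωC) = 18.4 Ω
Net reactance X = X_L − X_C = 21.2 Ω
Z = j21.2 Ω
|Z| = √(0² + 21.2²) = 21.2 Ω
I = V/|Z| = 250 mA
V_L = I·|Z_L| = 0.250 × 39.6 = 9.88 V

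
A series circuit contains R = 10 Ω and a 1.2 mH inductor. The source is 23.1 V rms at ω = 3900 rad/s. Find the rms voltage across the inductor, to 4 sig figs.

X_L = ωL = 4.680 Ω
Z = 10.00 + j4.680 Ω
|Z| = √(10.00² + 4.680²) = 11.04 Ω
I = V/|Z| = 2.092 A
V_L = I·|Z_L| = 2.092 × 4.680 = 9.792 V

9.792 V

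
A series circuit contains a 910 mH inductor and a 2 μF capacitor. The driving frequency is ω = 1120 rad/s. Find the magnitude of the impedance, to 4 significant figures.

X_L = ωL = 1019 Ω
X_C = 1/(ωC) = 446.4 Ω
Net reactance X = X_L − X_C = 572.8 Ω
Z = j572.8 Ω
|Z| = √(0² + 572.8²) = 572.8 Ω

572.8 Ω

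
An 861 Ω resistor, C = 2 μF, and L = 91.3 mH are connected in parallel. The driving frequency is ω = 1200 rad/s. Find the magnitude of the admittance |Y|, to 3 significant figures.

6.83 mS

X_L = ωL = 110 Ω
X_C = 1/(ωC) = 417 Ω
Parallel: admittances add. Y = 1/R + 1/(jωL) + jωC
Y = (0.00116 − j0.00673) S
|Y| = 0.00683 S → |Z| = 1/|Y| = 146 Ω, ∠Z = −∠Y = 80.2°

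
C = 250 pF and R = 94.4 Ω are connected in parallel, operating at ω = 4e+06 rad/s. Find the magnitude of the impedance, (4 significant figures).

93.98 Ω

X_C = 1/(ωC) = 1000 Ω
Parallel: admittances add. Y = 1/R + jωC
Y = (0.01059 + j0.001000) S
|Y| = 0.01064 S → |Z| = 1/|Y| = 93.98 Ω, ∠Z = −∠Y = -5.393°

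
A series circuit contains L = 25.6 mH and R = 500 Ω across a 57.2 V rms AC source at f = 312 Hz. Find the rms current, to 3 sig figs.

ω = 2πf = 1960 rad/s
X_L = ωL = 50.2 Ω
Z = 500 + j50.2 Ω
|Z| = √(500² + 50.2²) = 503 Ω
I = V/|Z| = 57.2/503 = 114 mA

114 mA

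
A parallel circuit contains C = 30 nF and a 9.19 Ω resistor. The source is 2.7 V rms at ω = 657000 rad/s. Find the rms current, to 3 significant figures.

299 mA

X_C = 1/(ωC) = 50.7 Ω
Parallel: admittances add. Y = 1/R + jωC
Y = (0.109 + j0.0197) S
|Y| = 0.111 S → |Z| = 1/|Y| = 9.04 Ω, ∠Z = −∠Y = -10.3°
I = V/|Z| = 2.7/9.04 = 299 mA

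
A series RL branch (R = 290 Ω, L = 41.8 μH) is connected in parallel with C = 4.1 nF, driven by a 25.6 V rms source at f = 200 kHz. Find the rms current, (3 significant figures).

144 mA

ω = 2πf = 1.257e+06 rad/s
X_L = ωL = 52.5 Ω
X_C = 1/(ωC) = 194 Ω
Branch 1 (R+jX_L): Z₁ = 290 + j52.5 Ω, |Z₁| = 295 Ω
Branch 2 (−jX_C): Z₂ = −j194 Ω
Parallel: Z = Z₁Z₂/(Z₁+Z₂), |Z| = 177 Ω, ∠Z = -53.7°
I = V/|Z| = 25.6/177 = 144 mA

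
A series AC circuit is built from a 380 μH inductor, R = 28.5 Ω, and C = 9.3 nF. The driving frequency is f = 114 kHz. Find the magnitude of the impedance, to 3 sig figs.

125 Ω

ω = 2πf = 716300 rad/s
X_L = ωL = 272 Ω
X_C = 1/(ωC) = 150 Ω
Net reactance X = X_L − X_C = 122 Ω
Z = 28.5 + j122 Ω
|Z| = √(28.5² + 122²) = 125 Ω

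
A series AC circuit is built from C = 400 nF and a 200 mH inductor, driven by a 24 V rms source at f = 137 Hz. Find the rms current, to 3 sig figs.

8.78 mA

ω = 2πf = 860.8 rad/s
X_L = ωL = 172 Ω
X_C = 1/(ωC) = 2900 Ω
Net reactance X = X_L − X_C = -2730 Ω
Z = − j2730 Ω
|Z| = √(0² + 2730²) = 2730 Ω
I = V/|Z| = 24/2730 = 8.78 mA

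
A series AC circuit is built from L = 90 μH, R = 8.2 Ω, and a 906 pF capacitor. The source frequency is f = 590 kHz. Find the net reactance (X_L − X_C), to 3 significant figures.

ω = 2πf = 3.707e+06 rad/s
X_L = ωL = 334 Ω
X_C = 1/(ωC) = 298 Ω
X = 334 − 298 = 35.9 Ω

35.9 Ω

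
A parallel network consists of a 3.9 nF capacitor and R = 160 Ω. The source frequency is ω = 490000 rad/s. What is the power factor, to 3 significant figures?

X_C = 1/(ωC) = 523 Ω
Parallel: admittances add. Y = 1/R + jωC
Y = (0.00625 + j0.00191) S
|Y| = 0.00654 S → |Z| = 1/|Y| = 153 Ω, ∠Z = −∠Y = -17.0°
cos φ = cos(-17.0°) = 0.956

0.956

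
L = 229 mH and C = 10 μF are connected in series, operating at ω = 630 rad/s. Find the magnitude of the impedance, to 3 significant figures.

14.5 Ω

X_L = ωL = 144 Ω
X_C = 1/(ωC) = 159 Ω
Net reactance X = X_L − X_C = -14.5 Ω
Z = − j14.5 Ω
|Z| = √(0² + 14.5²) = 14.5 Ω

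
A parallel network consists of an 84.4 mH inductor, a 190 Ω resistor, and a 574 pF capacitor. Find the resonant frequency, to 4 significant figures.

ω₀ = 1/√(LC) = 1/√(0.0844 × 5.74e-10) = 143700 rad/s
f₀ = ω₀/(2π) = 22.87 kHz

22.87 kHz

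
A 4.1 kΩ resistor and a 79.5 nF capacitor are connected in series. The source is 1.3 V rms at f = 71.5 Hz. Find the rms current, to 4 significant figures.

45.94 μA

ω = 2πf = 449.2 rad/s
X_C = 1/(ωC) = 28000 Ω
Z = 4100 − j28000 Ω
|Z| = √(4100² + 28000²) = 28300 Ω
I = V/|Z| = 1.3/28300 = 45.94 μA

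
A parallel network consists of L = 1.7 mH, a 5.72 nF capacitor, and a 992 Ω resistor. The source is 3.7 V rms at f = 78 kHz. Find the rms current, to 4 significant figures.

ω = 2πf = 490100 rad/s
X_L = ωL = 833.2 Ω
X_C = 1/(ωC) = 356.7 Ω
Parallel: admittances add. Y = 1/R + 1/(jωL) + jωC
Y = (0.001008 + j0.001603) S
|Y| = 0.001894 S → |Z| = 1/|Y| = 528.1 Ω, ∠Z = −∠Y = -57.84°
I = V/|Z| = 3.7/528.1 = 7.007 mA

7.007 mA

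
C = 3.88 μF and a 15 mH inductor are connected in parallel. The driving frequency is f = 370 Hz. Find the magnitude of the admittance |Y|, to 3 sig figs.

ω = 2πf = 2325 rad/s
X_L = ωL = 34.9 Ω
X_C = 1/(ωC) = 111 Ω
Parallel: admittances add. Y = 1/(jωL) + jωC
Y = (0 − j0.0197) S
|Y| = 0.0197 S → |Z| = 1/|Y| = 50.9 Ω, ∠Z = −∠Y = 90.0°

19.7 mS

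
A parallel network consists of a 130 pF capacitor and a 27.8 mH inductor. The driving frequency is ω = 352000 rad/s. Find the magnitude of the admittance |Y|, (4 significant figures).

X_L = ωL = 9786 Ω
X_C = 1/(ωC) = 21850 Ω
Parallel: admittances add. Y = 1/(jωL) + jωC
Y = (0 − j5.643e-05) S
|Y| = 5.643e-05 S → |Z| = 1/|Y| = 17720 Ω, ∠Z = −∠Y = 90.00°

56.43 μS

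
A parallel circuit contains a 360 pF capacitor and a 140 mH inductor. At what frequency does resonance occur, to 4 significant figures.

ω₀ = 1/√(LC) = 1/√(0.14 × 3.6e-10) = 140900 rad/s
f₀ = ω₀/(2π) = 22.42 kHz

22.42 kHz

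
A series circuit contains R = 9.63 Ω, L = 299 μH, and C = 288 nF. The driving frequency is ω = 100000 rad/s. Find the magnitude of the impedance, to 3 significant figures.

X_L = ωL = 29.9 Ω
X_C = 1/(ωC) = 34.7 Ω
Net reactance X = X_L − X_C = -4.82 Ω
Z = 9.63 − j4.82 Ω
|Z| = √(9.63² + 4.82²) = 10.8 Ω

10.8 Ω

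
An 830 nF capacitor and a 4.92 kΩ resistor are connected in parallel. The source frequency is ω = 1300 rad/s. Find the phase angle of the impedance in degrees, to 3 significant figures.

-79.3°

X_C = 1/(ωC) = 927 Ω
Parallel: admittances add. Y = 1/R + jωC
Y = (0.000203 + j0.00108) S
|Y| = 0.00110 S → |Z| = 1/|Y| = 911 Ω, ∠Z = −∠Y = -79.3°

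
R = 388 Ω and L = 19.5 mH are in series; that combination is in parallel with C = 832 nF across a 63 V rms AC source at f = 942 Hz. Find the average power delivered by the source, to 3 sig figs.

ω = 2πf = 5919 rad/s
X_L = ωL = 115 Ω
X_C = 1/(ωC) = 203 Ω
Branch 1 (R+jX_L): Z₁ = 388 + j115 Ω, |Z₁| = 405 Ω
Branch 2 (−jX_C): Z₂ = −j203 Ω
Parallel: Z = Z₁Z₂/(Z₁+Z₂), |Z| = 207 Ω, ∠Z = -60.7°
I = V/|Z| = 305 mA
P = VI cos φ = 63 × 0.305 × cos(-60.7°) = 9.40 W

9.40 W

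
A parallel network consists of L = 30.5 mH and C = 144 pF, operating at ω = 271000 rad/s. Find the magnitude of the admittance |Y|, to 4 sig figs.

X_L = ωL = 8266 Ω
X_C = 1/(ωC) = 25630 Ω
Parallel: admittances add. Y = 1/(jωL) + jωC
Y = (0 − j8.196e-05) S
|Y| = 8.196e-05 S → |Z| = 1/|Y| = 12200 Ω, ∠Z = −∠Y = 90.00°

81.96 μS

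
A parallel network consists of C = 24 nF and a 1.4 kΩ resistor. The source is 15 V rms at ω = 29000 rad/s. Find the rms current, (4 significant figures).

14.96 mA

X_C = 1/(ωC) = 1437 Ω
Parallel: admittances add. Y = 1/R + jωC
Y = (0.0007143 + j0.0006960) S
|Y| = 0.0009973 S → |Z| = 1/|Y| = 1003 Ω, ∠Z = −∠Y = -44.26°
I = V/|Z| = 15/1003 = 14.96 mA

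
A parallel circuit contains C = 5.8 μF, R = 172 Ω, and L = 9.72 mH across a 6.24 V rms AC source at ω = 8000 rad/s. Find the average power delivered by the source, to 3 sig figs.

X_L = ωL = 77.8 Ω
X_C = 1/(ωC) = 21.6 Ω
Parallel: admittances add. Y = 1/R + 1/(jωL) + jωC
Y = (0.00581 + j0.0335) S
|Y| = 0.0340 S → |Z| = 1/|Y| = 29.4 Ω, ∠Z = −∠Y = -80.2°
I = V/|Z| = 212 mA
P = VI cos φ = 6.24 × 0.212 × cos(-80.2°) = 226 mW

226 mW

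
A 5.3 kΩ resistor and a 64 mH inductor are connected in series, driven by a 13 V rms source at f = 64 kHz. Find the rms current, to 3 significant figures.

495 μA

ω = 2πf = 402100 rad/s
X_L = ωL = 25700 Ω
Z = 5300 + j25700 Ω
|Z| = √(5300² + 25700²) = 26300 Ω
I = V/|Z| = 13/26300 = 495 μA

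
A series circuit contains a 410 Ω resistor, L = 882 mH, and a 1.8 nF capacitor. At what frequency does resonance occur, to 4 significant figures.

3.994 kHz

ω₀ = 1/√(LC) = 1/√(0.882 × 1.8e-09) = 25100 rad/s
f₀ = ω₀/(2π) = 3.994 kHz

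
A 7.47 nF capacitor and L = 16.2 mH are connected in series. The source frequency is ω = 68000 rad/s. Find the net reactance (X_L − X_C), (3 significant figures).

X_L = ωL = 1100 Ω
X_C = 1/(ωC) = 1970 Ω
X = 1100 − 1970 = -867 Ω

-867 Ω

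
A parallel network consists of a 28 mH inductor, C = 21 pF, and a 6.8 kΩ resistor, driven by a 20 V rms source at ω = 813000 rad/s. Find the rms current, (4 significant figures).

X_L = ωL = 22760 Ω
X_C = 1/(ωC) = 58570 Ω
Parallel: admittances add. Y = 1/R + 1/(jωL) + jωC
Y = (0.0001471 − j2.686e-05) S
|Y| = 0.0001495 S → |Z| = 1/|Y| = 6689 Ω, ∠Z = −∠Y = 10.35°
I = V/|Z| = 20/6689 = 2.990 mA

2.990 mA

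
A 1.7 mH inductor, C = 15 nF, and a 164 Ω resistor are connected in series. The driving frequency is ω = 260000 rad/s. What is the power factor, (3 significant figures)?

X_L = ωL = 442 Ω
X_C = 1/(ωC) = 256 Ω
Net reactance X = X_L − X_C = 186 Ω
Z = 164 + j186 Ω
|Z| = √(164² + 186²) = 248 Ω
∠Z = arctan(186/164) = 48.5°
cos φ = cos(48.5°) = 0.662

0.662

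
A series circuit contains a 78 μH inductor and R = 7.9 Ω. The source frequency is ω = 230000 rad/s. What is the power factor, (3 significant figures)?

0.403

X_L = ωL = 17.9 Ω
Z = 7.90 + j17.9 Ω
|Z| = √(7.90² + 17.9²) = 19.6 Ω
∠Z = arctan(17.9/7.90) = 66.2°
cos φ = cos(66.2°) = 0.403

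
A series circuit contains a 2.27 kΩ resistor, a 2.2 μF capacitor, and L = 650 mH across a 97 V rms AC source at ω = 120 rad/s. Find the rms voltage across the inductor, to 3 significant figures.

X_L = ωL = 78.0 Ω
X_C = 1/(ωC) = 3790 Ω
Net reactance X = X_L − X_C = -3710 Ω
Z = 2270 − j3710 Ω
|Z| = √(2270² + 3710²) = 4350 Ω
I = V/|Z| = 22.3 mA
V_L = I·|Z_L| = 0.0223 × 78.0 = 1.74 V

1.74 V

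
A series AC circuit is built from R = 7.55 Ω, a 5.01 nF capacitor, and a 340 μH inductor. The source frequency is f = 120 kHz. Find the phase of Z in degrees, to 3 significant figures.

-48.0°

ω = 2πf = 754000 rad/s
X_L = ωL = 256 Ω
X_C = 1/(ωC) = 265 Ω
Net reactance X = X_L − X_C = -8.37 Ω
Z = 7.55 − j8.37 Ω
|Z| = √(7.55² + 8.37²) = 11.3 Ω
∠Z = arctan(-8.37/7.55) = -48.0°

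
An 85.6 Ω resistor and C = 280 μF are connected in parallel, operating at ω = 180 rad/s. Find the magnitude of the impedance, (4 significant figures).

X_C = 1/(ωC) = 19.84 Ω
Parallel: admittances add. Y = 1/R + jωC
Y = (0.01168 + j0.05040) S
|Y| = 0.05174 S → |Z| = 1/|Y| = 19.33 Ω, ∠Z = −∠Y = -76.95°

19.33 Ω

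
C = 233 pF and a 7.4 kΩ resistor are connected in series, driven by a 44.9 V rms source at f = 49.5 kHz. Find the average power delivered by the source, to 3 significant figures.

60.8 mW

ω = 2πf = 311000 rad/s
X_C = 1/(ωC) = 13800 Ω
Z = 7400 − j13800 Ω
|Z| = √(7400² + 13800²) = 15700 Ω
∠Z = arctan(-13800/7400) = -61.8°
I = V/|Z| = 2.87 mA
P = VI cos φ = 44.9 × 0.00287 × cos(-61.8°) = 60.8 mW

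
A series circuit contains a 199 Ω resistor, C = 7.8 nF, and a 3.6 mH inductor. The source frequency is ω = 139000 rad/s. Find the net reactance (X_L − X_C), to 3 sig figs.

-422 Ω

X_L = ωL = 500 Ω
X_C = 1/(ωC) = 922 Ω
X = 500 − 922 = -422 Ω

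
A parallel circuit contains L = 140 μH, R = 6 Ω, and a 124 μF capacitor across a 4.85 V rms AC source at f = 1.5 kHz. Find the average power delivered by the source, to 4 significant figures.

ω = 2πf = 9425 rad/s
X_L = ωL = 1.319 Ω
X_C = 1/(ωC) = 0.8557 Ω
Parallel: admittances add. Y = 1/R + 1/(jωL) + jωC
Y = (0.1667 + j0.4108) S
|Y| = 0.4433 S → |Z| = 1/|Y| = 2.256 Ω, ∠Z = −∠Y = -67.92°
I = V/|Z| = 2.150 A
P = VI cos φ = 4.85 × 2.150 × cos(-67.92°) = 3.920 W

3.920 W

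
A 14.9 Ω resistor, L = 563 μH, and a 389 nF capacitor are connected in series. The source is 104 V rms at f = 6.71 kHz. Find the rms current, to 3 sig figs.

2.59 A

ω = 2πf = 42160 rad/s
X_L = ωL = 23.7 Ω
X_C = 1/(ωC) = 61.0 Ω
Net reactance X = X_L − X_C = -37.2 Ω
Z = 14.9 − j37.2 Ω
|Z| = √(14.9² + 37.2²) = 40.1 Ω
I = V/|Z| = 104/40.1 = 2.59 A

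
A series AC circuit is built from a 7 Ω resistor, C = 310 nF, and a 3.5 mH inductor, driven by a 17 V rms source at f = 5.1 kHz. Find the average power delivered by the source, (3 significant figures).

ω = 2πf = 32040 rad/s
X_L = ωL = 112 Ω
X_C = 1/(ωC) = 101 Ω
Net reactance X = X_L − X_C = 11.5 Ω
Z = 7.00 + j11.5 Ω
|Z| = √(7.00² + 11.5²) = 13.5 Ω
∠Z = arctan(11.5/7.00) = 58.6°
I = V/|Z| = 1.26 A
P = VI cos φ = 17 × 1.26 × cos(58.6°) = 11.2 W

11.2 W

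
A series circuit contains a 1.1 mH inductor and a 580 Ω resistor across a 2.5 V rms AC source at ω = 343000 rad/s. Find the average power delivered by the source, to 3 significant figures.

X_L = ωL = 377 Ω
Z = 580 + j377 Ω
|Z| = √(580² + 377²) = 692 Ω
∠Z = arctan(377/580) = 33.0°
I = V/|Z| = 3.61 mA
P = VI cos φ = 2.5 × 0.00361 × cos(33.0°) = 7.57 mW

7.57 mW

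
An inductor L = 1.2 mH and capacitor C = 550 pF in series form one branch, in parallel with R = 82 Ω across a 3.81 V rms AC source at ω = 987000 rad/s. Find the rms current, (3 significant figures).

X_L = ωL = 1180 Ω
X_C = 1/(ωC) = 1840 Ω
Branch 1: Z₁ = R = 82.0 Ω
Branch 2 (series LC): Z₂ = j(X_L − X_C) = −j658 Ω
Parallel: Z = Z₁Z₂/(Z₁+Z₂), |Z| = 81.4 Ω, ∠Z = -7.11°
I = V/|Z| = 3.81/81.4 = 46.8 mA

46.8 mA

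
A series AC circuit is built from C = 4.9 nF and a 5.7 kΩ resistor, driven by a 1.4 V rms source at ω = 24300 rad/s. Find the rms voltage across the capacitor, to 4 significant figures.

X_C = 1/(ωC) = 8398 Ω
Z = 5700 − j8398 Ω
|Z| = √(5700² + 8398²) = 10150 Ω
I = V/|Z| = 137.9 μA
V_C = I·|Z_C| = 0.0001379 × 8398 = 1.158 V

1.158 V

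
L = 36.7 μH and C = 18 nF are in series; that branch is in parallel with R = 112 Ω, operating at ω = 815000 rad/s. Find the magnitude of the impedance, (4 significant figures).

36.20 Ω

X_L = ωL = 29.91 Ω
X_C = 1/(ωC) = 68.17 Ω
Branch 1: Z₁ = R = 112.0 Ω
Branch 2 (series LC): Z₂ = j(X_L − X_C) = −j38.26 Ω
Parallel: Z = Z₁Z₂/(Z₁+Z₂), |Z| = 36.20 Ω, ∠Z = -71.14°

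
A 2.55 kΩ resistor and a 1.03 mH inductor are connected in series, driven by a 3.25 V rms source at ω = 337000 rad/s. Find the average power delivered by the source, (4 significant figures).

4.067 mW

X_L = ωL = 347.1 Ω
Z = 2550 + j347.1 Ω
|Z| = √(2550² + 347.1²) = 2574 Ω
∠Z = arctan(347.1/2550) = 7.752°
I = V/|Z| = 1.263 mA
P = VI cos φ = 3.25 × 0.001263 × cos(7.752°) = 4.067 mW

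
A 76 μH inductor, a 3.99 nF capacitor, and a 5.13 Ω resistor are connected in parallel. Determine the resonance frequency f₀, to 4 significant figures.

289.0 kHz

ω₀ = 1/√(LC) = 1/√(7.6e-05 × 3.99e-09) = 1.816e+06 rad/s
f₀ = ω₀/(2π) = 289.0 kHz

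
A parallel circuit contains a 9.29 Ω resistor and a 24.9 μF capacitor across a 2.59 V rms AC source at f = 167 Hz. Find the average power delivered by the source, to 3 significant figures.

722 mW

ω = 2πf = 1049 rad/s
X_C = 1/(ωC) = 38.3 Ω
Parallel: admittances add. Y = 1/R + jωC
Y = (0.108 + j0.0261) S
|Y| = 0.111 S → |Z| = 1/|Y| = 9.03 Ω, ∠Z = −∠Y = -13.6°
I = V/|Z| = 287 mA
P = VI cos φ = 2.59 × 0.287 × cos(-13.6°) = 722 mW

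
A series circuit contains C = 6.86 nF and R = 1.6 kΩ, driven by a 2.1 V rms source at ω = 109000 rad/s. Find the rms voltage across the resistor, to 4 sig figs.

X_C = 1/(ωC) = 1337 Ω
Z = 1600 − j1337 Ω
|Z| = √(1600² + 1337²) = 2085 Ω
I = V/|Z| = 1.007 mA
V_R = I·|Z_R| = 0.001007 × 1600 = 1.611 V

1.611 V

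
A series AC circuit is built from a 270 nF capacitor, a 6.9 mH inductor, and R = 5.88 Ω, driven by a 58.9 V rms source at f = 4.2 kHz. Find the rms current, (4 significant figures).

1.397 A

ω = 2πf = 26390 rad/s
X_L = ωL = 182.1 Ω
X_C = 1/(ωC) = 140.3 Ω
Net reactance X = X_L − X_C = 41.74 Ω
Z = 5.880 + j41.74 Ω
|Z| = √(5.880² + 41.74²) = 42.15 Ω
I = V/|Z| = 58.9/42.15 = 1.397 A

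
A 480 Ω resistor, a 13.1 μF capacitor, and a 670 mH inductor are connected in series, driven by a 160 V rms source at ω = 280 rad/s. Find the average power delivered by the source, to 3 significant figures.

51.7 W

X_L = ωL = 188 Ω
X_C = 1/(ωC) = 273 Ω
Net reactance X = X_L − X_C = -85.0 Ω
Z = 480 − j85.0 Ω
|Z| = √(480² + 85.0²) = 487 Ω
∠Z = arctan(-85.0/480) = -10.0°
I = V/|Z| = 328 mA
P = VI cos φ = 160 × 0.328 × cos(-10.0°) = 51.7 W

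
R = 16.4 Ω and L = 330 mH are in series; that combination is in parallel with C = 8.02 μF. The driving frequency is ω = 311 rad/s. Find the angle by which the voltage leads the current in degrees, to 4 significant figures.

X_L = ωL = 102.6 Ω
X_C = 1/(ωC) = 400.9 Ω
Branch 1 (R+jX_L): Z₁ = 16.40 + j102.6 Ω, |Z₁| = 103.9 Ω
Branch 2 (−jX_C): Z₂ = −j400.9 Ω
Parallel: Z = Z₁Z₂/(Z₁+Z₂), |Z| = 139.5 Ω, ∠Z = 77.77°

77.77°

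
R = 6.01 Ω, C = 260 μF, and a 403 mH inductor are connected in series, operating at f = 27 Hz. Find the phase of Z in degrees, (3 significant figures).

82.5°

ω = 2πf = 169.6 rad/s
X_L = ωL = 68.4 Ω
X_C = 1/(ωC) = 22.7 Ω
Net reactance X = X_L − X_C = 45.7 Ω
Z = 6.01 + j45.7 Ω
|Z| = √(6.01² + 45.7²) = 46.1 Ω
∠Z = arctan(45.7/6.01) = 82.5°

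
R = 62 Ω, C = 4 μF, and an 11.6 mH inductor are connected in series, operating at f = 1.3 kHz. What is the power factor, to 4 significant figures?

ω = 2πf = 8168 rad/s
X_L = ωL = 94.75 Ω
X_C = 1/(ωC) = 30.61 Ω
Net reactance X = X_L − X_C = 64.14 Ω
Z = 62.00 + j64.14 Ω
|Z| = √(62.00² + 64.14²) = 89.21 Ω
∠Z = arctan(64.14/62.00) = 45.97°
cos φ = cos(45.97°) = 0.6950

0.6950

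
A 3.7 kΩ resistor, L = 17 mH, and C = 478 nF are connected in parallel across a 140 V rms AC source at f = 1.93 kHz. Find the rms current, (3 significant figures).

ω = 2πf = 12130 rad/s
X_L = ωL = 206 Ω
X_C = 1/(ωC) = 173 Ω
Parallel: admittances add. Y = 1/R + 1/(jωL) + jωC
Y = (0.000270 + j0.000946) S
|Y| = 0.000984 S → |Z| = 1/|Y| = 1020 Ω, ∠Z = −∠Y = -74.1°
I = V/|Z| = 140/1020 = 138 mA

138 mA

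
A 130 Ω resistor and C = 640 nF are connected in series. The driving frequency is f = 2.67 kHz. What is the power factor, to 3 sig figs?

ω = 2πf = 16780 rad/s
X_C = 1/(ωC) = 93.1 Ω
Z = 130 − j93.1 Ω
|Z| = √(130² + 93.1²) = 160 Ω
∠Z = arctan(-93.1/130) = -35.6°
cos φ = cos(-35.6°) = 0.813

0.813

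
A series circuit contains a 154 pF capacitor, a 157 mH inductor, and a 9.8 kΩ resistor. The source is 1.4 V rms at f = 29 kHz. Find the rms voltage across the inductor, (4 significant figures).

3.321 V

ω = 2πf = 182200 rad/s
X_L = ωL = 28610 Ω
X_C = 1/(ωC) = 35640 Ω
Net reactance X = X_L − X_C = -7030 Ω
Z = 9800 − j7030 Ω
|Z| = √(9800² + 7030²) = 12060 Ω
I = V/|Z| = 116.1 μA
V_L = I·|Z_L| = 0.0001161 × 28610 = 3.321 V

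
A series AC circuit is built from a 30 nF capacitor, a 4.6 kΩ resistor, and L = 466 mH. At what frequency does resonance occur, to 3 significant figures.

1.35 kHz

ω₀ = 1/√(LC) = 1/√(0.466 × 3e-08) = 8458 rad/s
f₀ = ω₀/(2π) = 1.35 kHz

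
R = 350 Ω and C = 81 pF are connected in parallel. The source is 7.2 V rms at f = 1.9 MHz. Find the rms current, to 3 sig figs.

21.7 mA

ω = 2πf = 1.194e+07 rad/s
X_C = 1/(ωC) = 1030 Ω
Parallel: admittances add. Y = 1/R + jωC
Y = (0.00286 + j0.000967) S
|Y| = 0.00302 S → |Z| = 1/|Y| = 332 Ω, ∠Z = −∠Y = -18.7°
I = V/|Z| = 7.2/332 = 21.7 mA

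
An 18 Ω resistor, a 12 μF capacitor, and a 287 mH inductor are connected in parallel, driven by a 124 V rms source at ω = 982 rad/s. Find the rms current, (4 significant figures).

X_L = ωL = 281.8 Ω
X_C = 1/(ωC) = 84.86 Ω
Parallel: admittances add. Y = 1/R + 1/(jωL) + jωC
Y = (0.05556 + j0.008236) S
|Y| = 0.05616 S → |Z| = 1/|Y| = 17.81 Ω, ∠Z = −∠Y = -8.432°
I = V/|Z| = 124/17.81 = 6.964 A

6.964 A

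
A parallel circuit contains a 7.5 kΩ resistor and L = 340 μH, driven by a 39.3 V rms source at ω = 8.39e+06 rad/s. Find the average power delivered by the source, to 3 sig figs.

X_L = ωL = 2850 Ω
Parallel: admittances add. Y = 1/R + 1/(jωL)
Y = (0.000133 − j0.000351) S
|Y| = 0.000375 S → |Z| = 1/|Y| = 2670 Ω, ∠Z = −∠Y = 69.2°
I = V/|Z| = 14.7 mA
P = VI cos φ = 39.3 × 0.0147 × cos(69.2°) = 206 mW

206 mW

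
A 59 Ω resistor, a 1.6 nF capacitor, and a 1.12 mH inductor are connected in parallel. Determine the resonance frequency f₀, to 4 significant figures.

ω₀ = 1/√(LC) = 1/√(0.00112 × 1.6e-09) = 747000 rad/s
f₀ = ω₀/(2π) = 118.9 kHz

118.9 kHz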